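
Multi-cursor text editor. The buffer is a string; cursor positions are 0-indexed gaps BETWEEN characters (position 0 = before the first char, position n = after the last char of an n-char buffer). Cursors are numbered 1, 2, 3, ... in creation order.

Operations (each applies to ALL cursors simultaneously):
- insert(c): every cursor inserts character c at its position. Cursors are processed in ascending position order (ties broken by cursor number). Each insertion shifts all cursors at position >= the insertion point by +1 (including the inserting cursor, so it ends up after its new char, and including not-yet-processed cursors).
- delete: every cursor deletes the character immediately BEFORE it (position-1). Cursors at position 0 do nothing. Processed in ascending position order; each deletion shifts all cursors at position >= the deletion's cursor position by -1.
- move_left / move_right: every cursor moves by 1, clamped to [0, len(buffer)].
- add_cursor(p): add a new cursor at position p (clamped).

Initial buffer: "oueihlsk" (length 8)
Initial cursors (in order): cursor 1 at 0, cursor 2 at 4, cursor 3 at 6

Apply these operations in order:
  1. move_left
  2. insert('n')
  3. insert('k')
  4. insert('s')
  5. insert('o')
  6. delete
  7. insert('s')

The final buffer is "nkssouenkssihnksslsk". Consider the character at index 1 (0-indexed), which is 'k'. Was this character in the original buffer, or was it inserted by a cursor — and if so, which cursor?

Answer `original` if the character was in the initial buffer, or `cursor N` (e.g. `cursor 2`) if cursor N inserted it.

Answer: cursor 1

Derivation:
After op 1 (move_left): buffer="oueihlsk" (len 8), cursors c1@0 c2@3 c3@5, authorship ........
After op 2 (insert('n')): buffer="nouenihnlsk" (len 11), cursors c1@1 c2@5 c3@8, authorship 1...2..3...
After op 3 (insert('k')): buffer="nkouenkihnklsk" (len 14), cursors c1@2 c2@7 c3@11, authorship 11...22..33...
After op 4 (insert('s')): buffer="nksouenksihnkslsk" (len 17), cursors c1@3 c2@9 c3@14, authorship 111...222..333...
After op 5 (insert('o')): buffer="nksoouenksoihnksolsk" (len 20), cursors c1@4 c2@11 c3@17, authorship 1111...2222..3333...
After op 6 (delete): buffer="nksouenksihnkslsk" (len 17), cursors c1@3 c2@9 c3@14, authorship 111...222..333...
After op 7 (insert('s')): buffer="nkssouenkssihnksslsk" (len 20), cursors c1@4 c2@11 c3@17, authorship 1111...2222..3333...
Authorship (.=original, N=cursor N): 1 1 1 1 . . . 2 2 2 2 . . 3 3 3 3 . . .
Index 1: author = 1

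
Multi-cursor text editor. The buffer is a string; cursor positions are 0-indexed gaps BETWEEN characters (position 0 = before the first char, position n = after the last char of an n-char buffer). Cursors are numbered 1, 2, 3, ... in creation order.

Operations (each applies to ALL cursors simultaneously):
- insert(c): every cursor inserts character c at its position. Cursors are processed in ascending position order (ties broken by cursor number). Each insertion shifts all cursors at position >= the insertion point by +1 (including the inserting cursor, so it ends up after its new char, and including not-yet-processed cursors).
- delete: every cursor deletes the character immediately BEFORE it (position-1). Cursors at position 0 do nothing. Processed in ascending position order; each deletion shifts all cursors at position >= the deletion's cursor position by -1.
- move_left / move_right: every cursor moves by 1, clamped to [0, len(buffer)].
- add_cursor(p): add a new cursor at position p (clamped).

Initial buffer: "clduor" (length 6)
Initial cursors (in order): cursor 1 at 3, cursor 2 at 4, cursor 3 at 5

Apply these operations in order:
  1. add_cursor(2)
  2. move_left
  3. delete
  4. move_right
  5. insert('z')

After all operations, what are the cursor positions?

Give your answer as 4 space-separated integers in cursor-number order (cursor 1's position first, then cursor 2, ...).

Answer: 5 5 5 5

Derivation:
After op 1 (add_cursor(2)): buffer="clduor" (len 6), cursors c4@2 c1@3 c2@4 c3@5, authorship ......
After op 2 (move_left): buffer="clduor" (len 6), cursors c4@1 c1@2 c2@3 c3@4, authorship ......
After op 3 (delete): buffer="or" (len 2), cursors c1@0 c2@0 c3@0 c4@0, authorship ..
After op 4 (move_right): buffer="or" (len 2), cursors c1@1 c2@1 c3@1 c4@1, authorship ..
After op 5 (insert('z')): buffer="ozzzzr" (len 6), cursors c1@5 c2@5 c3@5 c4@5, authorship .1234.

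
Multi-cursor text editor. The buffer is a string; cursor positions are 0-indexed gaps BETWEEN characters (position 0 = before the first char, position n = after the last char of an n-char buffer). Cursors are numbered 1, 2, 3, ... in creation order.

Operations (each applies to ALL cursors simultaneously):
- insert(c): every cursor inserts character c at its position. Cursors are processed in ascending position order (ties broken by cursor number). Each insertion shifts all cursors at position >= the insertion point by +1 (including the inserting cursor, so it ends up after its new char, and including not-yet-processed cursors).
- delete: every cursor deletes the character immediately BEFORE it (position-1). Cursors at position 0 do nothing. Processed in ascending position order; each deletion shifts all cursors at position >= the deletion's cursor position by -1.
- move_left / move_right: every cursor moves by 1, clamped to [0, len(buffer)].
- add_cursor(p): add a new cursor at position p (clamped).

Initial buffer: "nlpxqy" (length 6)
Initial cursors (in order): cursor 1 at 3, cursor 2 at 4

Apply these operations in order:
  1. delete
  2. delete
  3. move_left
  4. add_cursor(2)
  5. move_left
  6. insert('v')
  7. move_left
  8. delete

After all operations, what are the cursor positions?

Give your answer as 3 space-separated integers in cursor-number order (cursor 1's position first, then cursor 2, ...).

Answer: 0 0 1

Derivation:
After op 1 (delete): buffer="nlqy" (len 4), cursors c1@2 c2@2, authorship ....
After op 2 (delete): buffer="qy" (len 2), cursors c1@0 c2@0, authorship ..
After op 3 (move_left): buffer="qy" (len 2), cursors c1@0 c2@0, authorship ..
After op 4 (add_cursor(2)): buffer="qy" (len 2), cursors c1@0 c2@0 c3@2, authorship ..
After op 5 (move_left): buffer="qy" (len 2), cursors c1@0 c2@0 c3@1, authorship ..
After op 6 (insert('v')): buffer="vvqvy" (len 5), cursors c1@2 c2@2 c3@4, authorship 12.3.
After op 7 (move_left): buffer="vvqvy" (len 5), cursors c1@1 c2@1 c3@3, authorship 12.3.
After op 8 (delete): buffer="vvy" (len 3), cursors c1@0 c2@0 c3@1, authorship 23.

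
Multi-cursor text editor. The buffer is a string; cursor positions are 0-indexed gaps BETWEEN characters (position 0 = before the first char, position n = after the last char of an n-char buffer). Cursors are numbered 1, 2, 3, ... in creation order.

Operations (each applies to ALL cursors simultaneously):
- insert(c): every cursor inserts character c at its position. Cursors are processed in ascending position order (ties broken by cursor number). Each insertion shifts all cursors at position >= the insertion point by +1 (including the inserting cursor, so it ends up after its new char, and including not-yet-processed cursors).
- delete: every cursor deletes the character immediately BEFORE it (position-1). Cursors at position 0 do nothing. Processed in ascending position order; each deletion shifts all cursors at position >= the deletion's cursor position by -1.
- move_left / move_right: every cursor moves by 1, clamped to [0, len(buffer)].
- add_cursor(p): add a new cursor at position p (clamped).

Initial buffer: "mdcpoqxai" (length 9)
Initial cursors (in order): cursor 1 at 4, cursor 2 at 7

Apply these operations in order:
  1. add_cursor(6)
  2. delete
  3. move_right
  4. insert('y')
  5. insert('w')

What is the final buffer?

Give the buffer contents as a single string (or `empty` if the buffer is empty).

After op 1 (add_cursor(6)): buffer="mdcpoqxai" (len 9), cursors c1@4 c3@6 c2@7, authorship .........
After op 2 (delete): buffer="mdcoai" (len 6), cursors c1@3 c2@4 c3@4, authorship ......
After op 3 (move_right): buffer="mdcoai" (len 6), cursors c1@4 c2@5 c3@5, authorship ......
After op 4 (insert('y')): buffer="mdcoyayyi" (len 9), cursors c1@5 c2@8 c3@8, authorship ....1.23.
After op 5 (insert('w')): buffer="mdcoywayywwi" (len 12), cursors c1@6 c2@11 c3@11, authorship ....11.2323.

Answer: mdcoywayywwi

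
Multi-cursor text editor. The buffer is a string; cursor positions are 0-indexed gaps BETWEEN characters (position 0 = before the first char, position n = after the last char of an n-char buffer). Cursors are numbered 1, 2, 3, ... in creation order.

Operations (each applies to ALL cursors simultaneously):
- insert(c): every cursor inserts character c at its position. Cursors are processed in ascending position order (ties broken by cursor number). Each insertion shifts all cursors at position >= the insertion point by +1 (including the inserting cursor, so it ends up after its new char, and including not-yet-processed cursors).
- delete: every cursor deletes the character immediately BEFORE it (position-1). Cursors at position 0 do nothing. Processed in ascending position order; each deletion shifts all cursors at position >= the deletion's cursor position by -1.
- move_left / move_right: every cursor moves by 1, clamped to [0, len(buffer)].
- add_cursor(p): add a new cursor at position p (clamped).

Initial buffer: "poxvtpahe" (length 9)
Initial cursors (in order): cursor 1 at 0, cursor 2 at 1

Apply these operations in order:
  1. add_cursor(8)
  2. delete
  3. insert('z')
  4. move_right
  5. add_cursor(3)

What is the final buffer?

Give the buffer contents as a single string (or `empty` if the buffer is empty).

Answer: zzoxvtpaze

Derivation:
After op 1 (add_cursor(8)): buffer="poxvtpahe" (len 9), cursors c1@0 c2@1 c3@8, authorship .........
After op 2 (delete): buffer="oxvtpae" (len 7), cursors c1@0 c2@0 c3@6, authorship .......
After op 3 (insert('z')): buffer="zzoxvtpaze" (len 10), cursors c1@2 c2@2 c3@9, authorship 12......3.
After op 4 (move_right): buffer="zzoxvtpaze" (len 10), cursors c1@3 c2@3 c3@10, authorship 12......3.
After op 5 (add_cursor(3)): buffer="zzoxvtpaze" (len 10), cursors c1@3 c2@3 c4@3 c3@10, authorship 12......3.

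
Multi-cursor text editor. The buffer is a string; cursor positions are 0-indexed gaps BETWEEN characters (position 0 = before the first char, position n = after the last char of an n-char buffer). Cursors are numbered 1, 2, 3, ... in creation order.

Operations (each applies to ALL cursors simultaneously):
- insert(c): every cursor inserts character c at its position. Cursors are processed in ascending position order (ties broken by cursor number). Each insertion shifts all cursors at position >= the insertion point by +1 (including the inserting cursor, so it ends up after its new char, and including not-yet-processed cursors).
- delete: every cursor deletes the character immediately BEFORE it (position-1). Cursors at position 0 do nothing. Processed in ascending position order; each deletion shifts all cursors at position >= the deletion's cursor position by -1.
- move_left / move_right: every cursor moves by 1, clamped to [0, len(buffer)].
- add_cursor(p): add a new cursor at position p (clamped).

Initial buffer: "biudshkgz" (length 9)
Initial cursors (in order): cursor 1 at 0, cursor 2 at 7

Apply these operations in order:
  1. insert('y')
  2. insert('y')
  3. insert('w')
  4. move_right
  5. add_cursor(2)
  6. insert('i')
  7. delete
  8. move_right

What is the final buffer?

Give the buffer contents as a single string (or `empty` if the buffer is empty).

After op 1 (insert('y')): buffer="ybiudshkygz" (len 11), cursors c1@1 c2@9, authorship 1.......2..
After op 2 (insert('y')): buffer="yybiudshkyygz" (len 13), cursors c1@2 c2@11, authorship 11.......22..
After op 3 (insert('w')): buffer="yywbiudshkyywgz" (len 15), cursors c1@3 c2@13, authorship 111.......222..
After op 4 (move_right): buffer="yywbiudshkyywgz" (len 15), cursors c1@4 c2@14, authorship 111.......222..
After op 5 (add_cursor(2)): buffer="yywbiudshkyywgz" (len 15), cursors c3@2 c1@4 c2@14, authorship 111.......222..
After op 6 (insert('i')): buffer="yyiwbiiudshkyywgiz" (len 18), cursors c3@3 c1@6 c2@17, authorship 1131.1......222.2.
After op 7 (delete): buffer="yywbiudshkyywgz" (len 15), cursors c3@2 c1@4 c2@14, authorship 111.......222..
After op 8 (move_right): buffer="yywbiudshkyywgz" (len 15), cursors c3@3 c1@5 c2@15, authorship 111.......222..

Answer: yywbiudshkyywgz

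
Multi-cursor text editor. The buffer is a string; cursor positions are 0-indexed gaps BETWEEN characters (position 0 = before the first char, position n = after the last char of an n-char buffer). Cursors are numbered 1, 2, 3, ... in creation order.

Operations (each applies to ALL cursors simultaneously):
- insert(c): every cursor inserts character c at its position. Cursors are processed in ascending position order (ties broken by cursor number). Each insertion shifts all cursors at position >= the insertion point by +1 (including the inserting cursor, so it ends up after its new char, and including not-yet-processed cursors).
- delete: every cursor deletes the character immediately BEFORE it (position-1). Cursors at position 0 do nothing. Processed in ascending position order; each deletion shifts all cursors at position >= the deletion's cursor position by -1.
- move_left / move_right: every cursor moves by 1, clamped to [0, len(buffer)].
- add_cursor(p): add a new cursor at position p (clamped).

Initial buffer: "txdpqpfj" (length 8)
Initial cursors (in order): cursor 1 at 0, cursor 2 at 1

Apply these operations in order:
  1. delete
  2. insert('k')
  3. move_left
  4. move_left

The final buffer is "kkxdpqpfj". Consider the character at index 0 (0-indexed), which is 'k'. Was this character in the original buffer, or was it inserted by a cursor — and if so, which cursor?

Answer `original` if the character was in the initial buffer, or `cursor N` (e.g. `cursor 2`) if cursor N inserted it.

After op 1 (delete): buffer="xdpqpfj" (len 7), cursors c1@0 c2@0, authorship .......
After op 2 (insert('k')): buffer="kkxdpqpfj" (len 9), cursors c1@2 c2@2, authorship 12.......
After op 3 (move_left): buffer="kkxdpqpfj" (len 9), cursors c1@1 c2@1, authorship 12.......
After op 4 (move_left): buffer="kkxdpqpfj" (len 9), cursors c1@0 c2@0, authorship 12.......
Authorship (.=original, N=cursor N): 1 2 . . . . . . .
Index 0: author = 1

Answer: cursor 1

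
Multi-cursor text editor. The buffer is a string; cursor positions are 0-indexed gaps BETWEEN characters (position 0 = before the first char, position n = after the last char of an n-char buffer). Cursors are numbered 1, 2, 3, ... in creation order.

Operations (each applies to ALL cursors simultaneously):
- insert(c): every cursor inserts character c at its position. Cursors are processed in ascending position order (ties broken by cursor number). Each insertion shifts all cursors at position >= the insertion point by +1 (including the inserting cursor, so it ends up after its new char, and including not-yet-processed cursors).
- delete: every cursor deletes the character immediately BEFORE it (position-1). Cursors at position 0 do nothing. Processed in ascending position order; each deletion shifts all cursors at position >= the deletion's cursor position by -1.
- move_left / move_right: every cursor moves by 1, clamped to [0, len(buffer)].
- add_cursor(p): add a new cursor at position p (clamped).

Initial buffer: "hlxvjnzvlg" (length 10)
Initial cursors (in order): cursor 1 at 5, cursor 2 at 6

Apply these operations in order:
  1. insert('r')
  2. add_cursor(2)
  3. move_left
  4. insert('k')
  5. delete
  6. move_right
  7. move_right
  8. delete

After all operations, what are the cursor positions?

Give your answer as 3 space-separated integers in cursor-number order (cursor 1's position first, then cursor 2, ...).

After op 1 (insert('r')): buffer="hlxvjrnrzvlg" (len 12), cursors c1@6 c2@8, authorship .....1.2....
After op 2 (add_cursor(2)): buffer="hlxvjrnrzvlg" (len 12), cursors c3@2 c1@6 c2@8, authorship .....1.2....
After op 3 (move_left): buffer="hlxvjrnrzvlg" (len 12), cursors c3@1 c1@5 c2@7, authorship .....1.2....
After op 4 (insert('k')): buffer="hklxvjkrnkrzvlg" (len 15), cursors c3@2 c1@7 c2@10, authorship .3....11.22....
After op 5 (delete): buffer="hlxvjrnrzvlg" (len 12), cursors c3@1 c1@5 c2@7, authorship .....1.2....
After op 6 (move_right): buffer="hlxvjrnrzvlg" (len 12), cursors c3@2 c1@6 c2@8, authorship .....1.2....
After op 7 (move_right): buffer="hlxvjrnrzvlg" (len 12), cursors c3@3 c1@7 c2@9, authorship .....1.2....
After op 8 (delete): buffer="hlvjrrvlg" (len 9), cursors c3@2 c1@5 c2@6, authorship ....12...

Answer: 5 6 2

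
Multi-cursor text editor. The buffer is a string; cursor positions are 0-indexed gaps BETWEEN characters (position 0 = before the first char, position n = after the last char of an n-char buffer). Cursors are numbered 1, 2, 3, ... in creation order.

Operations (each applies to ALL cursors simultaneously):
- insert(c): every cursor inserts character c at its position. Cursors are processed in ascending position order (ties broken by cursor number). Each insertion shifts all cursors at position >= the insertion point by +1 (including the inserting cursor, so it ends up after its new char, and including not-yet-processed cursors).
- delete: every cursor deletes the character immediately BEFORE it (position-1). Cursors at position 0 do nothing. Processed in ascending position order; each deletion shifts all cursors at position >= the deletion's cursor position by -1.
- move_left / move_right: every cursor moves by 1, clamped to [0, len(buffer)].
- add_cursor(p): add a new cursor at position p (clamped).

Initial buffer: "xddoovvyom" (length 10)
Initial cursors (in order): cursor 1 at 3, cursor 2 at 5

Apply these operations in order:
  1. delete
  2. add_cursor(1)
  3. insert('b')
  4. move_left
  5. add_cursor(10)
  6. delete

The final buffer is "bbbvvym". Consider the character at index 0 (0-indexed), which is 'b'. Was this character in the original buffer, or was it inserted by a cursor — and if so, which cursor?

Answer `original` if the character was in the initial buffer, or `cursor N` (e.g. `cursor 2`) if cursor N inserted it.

After op 1 (delete): buffer="xdovvyom" (len 8), cursors c1@2 c2@3, authorship ........
After op 2 (add_cursor(1)): buffer="xdovvyom" (len 8), cursors c3@1 c1@2 c2@3, authorship ........
After op 3 (insert('b')): buffer="xbdbobvvyom" (len 11), cursors c3@2 c1@4 c2@6, authorship .3.1.2.....
After op 4 (move_left): buffer="xbdbobvvyom" (len 11), cursors c3@1 c1@3 c2@5, authorship .3.1.2.....
After op 5 (add_cursor(10)): buffer="xbdbobvvyom" (len 11), cursors c3@1 c1@3 c2@5 c4@10, authorship .3.1.2.....
After op 6 (delete): buffer="bbbvvym" (len 7), cursors c3@0 c1@1 c2@2 c4@6, authorship 312....
Authorship (.=original, N=cursor N): 3 1 2 . . . .
Index 0: author = 3

Answer: cursor 3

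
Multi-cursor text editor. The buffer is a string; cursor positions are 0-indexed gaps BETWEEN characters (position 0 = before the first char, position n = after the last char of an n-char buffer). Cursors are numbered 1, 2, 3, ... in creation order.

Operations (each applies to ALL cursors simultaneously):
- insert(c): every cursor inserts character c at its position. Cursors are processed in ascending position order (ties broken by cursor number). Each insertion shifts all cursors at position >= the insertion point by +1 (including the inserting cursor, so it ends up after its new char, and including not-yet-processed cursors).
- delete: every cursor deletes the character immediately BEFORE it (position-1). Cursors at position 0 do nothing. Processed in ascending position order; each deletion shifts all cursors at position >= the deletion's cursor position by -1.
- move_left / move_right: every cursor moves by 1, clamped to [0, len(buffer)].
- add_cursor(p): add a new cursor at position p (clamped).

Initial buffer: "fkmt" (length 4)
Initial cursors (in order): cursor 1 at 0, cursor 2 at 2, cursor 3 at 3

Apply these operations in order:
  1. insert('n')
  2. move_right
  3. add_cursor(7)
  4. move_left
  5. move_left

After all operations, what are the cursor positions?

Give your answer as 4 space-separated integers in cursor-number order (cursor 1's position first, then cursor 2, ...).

After op 1 (insert('n')): buffer="nfknmnt" (len 7), cursors c1@1 c2@4 c3@6, authorship 1..2.3.
After op 2 (move_right): buffer="nfknmnt" (len 7), cursors c1@2 c2@5 c3@7, authorship 1..2.3.
After op 3 (add_cursor(7)): buffer="nfknmnt" (len 7), cursors c1@2 c2@5 c3@7 c4@7, authorship 1..2.3.
After op 4 (move_left): buffer="nfknmnt" (len 7), cursors c1@1 c2@4 c3@6 c4@6, authorship 1..2.3.
After op 5 (move_left): buffer="nfknmnt" (len 7), cursors c1@0 c2@3 c3@5 c4@5, authorship 1..2.3.

Answer: 0 3 5 5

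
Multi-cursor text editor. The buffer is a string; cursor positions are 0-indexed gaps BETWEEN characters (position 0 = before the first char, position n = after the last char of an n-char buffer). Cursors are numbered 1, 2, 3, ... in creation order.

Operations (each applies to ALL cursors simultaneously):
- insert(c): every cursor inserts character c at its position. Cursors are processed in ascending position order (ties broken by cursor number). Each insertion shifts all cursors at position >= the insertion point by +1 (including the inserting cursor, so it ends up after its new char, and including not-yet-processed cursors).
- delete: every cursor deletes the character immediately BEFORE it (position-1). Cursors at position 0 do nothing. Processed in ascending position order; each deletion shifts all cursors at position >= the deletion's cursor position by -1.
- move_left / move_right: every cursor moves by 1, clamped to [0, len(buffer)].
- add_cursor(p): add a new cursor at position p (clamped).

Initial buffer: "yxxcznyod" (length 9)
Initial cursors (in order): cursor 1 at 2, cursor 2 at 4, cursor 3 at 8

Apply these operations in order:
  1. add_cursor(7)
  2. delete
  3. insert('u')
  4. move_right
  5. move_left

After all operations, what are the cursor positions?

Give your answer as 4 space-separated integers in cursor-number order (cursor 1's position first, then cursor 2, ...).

Answer: 2 4 8 8

Derivation:
After op 1 (add_cursor(7)): buffer="yxxcznyod" (len 9), cursors c1@2 c2@4 c4@7 c3@8, authorship .........
After op 2 (delete): buffer="yxznd" (len 5), cursors c1@1 c2@2 c3@4 c4@4, authorship .....
After op 3 (insert('u')): buffer="yuxuznuud" (len 9), cursors c1@2 c2@4 c3@8 c4@8, authorship .1.2..34.
After op 4 (move_right): buffer="yuxuznuud" (len 9), cursors c1@3 c2@5 c3@9 c4@9, authorship .1.2..34.
After op 5 (move_left): buffer="yuxuznuud" (len 9), cursors c1@2 c2@4 c3@8 c4@8, authorship .1.2..34.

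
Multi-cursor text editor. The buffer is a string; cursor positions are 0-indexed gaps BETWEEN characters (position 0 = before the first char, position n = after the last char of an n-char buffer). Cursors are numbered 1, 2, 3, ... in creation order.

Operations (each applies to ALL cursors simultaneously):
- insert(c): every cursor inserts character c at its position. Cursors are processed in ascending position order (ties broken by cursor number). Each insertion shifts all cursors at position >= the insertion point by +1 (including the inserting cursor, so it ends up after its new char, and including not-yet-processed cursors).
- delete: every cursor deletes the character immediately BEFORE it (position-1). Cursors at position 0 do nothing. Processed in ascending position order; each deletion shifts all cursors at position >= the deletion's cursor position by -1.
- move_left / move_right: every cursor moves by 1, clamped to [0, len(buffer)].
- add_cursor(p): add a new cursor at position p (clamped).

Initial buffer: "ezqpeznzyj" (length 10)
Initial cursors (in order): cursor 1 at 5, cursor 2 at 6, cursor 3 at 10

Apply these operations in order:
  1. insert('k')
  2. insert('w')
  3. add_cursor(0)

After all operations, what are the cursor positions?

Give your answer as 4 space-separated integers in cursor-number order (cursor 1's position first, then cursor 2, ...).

Answer: 7 10 16 0

Derivation:
After op 1 (insert('k')): buffer="ezqpekzknzyjk" (len 13), cursors c1@6 c2@8 c3@13, authorship .....1.2....3
After op 2 (insert('w')): buffer="ezqpekwzkwnzyjkw" (len 16), cursors c1@7 c2@10 c3@16, authorship .....11.22....33
After op 3 (add_cursor(0)): buffer="ezqpekwzkwnzyjkw" (len 16), cursors c4@0 c1@7 c2@10 c3@16, authorship .....11.22....33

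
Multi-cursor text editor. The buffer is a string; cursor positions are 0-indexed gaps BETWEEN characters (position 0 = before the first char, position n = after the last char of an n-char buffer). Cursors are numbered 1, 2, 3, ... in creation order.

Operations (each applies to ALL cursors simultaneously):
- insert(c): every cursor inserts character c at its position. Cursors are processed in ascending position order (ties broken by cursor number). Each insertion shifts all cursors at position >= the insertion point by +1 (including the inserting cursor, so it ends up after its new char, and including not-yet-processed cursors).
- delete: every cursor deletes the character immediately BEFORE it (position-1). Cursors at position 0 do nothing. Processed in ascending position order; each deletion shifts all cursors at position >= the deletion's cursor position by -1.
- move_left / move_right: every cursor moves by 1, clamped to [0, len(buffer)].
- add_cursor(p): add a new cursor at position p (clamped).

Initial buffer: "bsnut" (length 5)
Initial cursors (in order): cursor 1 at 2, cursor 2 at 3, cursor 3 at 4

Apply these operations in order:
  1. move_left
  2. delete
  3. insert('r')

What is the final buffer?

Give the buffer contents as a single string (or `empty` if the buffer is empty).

After op 1 (move_left): buffer="bsnut" (len 5), cursors c1@1 c2@2 c3@3, authorship .....
After op 2 (delete): buffer="ut" (len 2), cursors c1@0 c2@0 c3@0, authorship ..
After op 3 (insert('r')): buffer="rrrut" (len 5), cursors c1@3 c2@3 c3@3, authorship 123..

Answer: rrrut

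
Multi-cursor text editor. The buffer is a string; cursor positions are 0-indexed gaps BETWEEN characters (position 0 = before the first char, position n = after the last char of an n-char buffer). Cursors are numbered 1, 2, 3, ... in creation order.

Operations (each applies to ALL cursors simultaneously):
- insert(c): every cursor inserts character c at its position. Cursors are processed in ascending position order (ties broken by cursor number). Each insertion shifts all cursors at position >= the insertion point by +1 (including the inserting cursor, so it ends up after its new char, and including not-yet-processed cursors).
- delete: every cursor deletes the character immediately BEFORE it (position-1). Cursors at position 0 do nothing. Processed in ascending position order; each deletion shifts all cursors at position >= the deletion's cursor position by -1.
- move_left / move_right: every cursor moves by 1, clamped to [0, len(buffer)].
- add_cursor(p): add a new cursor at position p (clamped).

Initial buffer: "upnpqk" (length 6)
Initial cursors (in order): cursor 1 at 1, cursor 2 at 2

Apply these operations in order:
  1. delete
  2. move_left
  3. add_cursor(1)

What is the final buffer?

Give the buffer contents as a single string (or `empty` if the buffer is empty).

After op 1 (delete): buffer="npqk" (len 4), cursors c1@0 c2@0, authorship ....
After op 2 (move_left): buffer="npqk" (len 4), cursors c1@0 c2@0, authorship ....
After op 3 (add_cursor(1)): buffer="npqk" (len 4), cursors c1@0 c2@0 c3@1, authorship ....

Answer: npqk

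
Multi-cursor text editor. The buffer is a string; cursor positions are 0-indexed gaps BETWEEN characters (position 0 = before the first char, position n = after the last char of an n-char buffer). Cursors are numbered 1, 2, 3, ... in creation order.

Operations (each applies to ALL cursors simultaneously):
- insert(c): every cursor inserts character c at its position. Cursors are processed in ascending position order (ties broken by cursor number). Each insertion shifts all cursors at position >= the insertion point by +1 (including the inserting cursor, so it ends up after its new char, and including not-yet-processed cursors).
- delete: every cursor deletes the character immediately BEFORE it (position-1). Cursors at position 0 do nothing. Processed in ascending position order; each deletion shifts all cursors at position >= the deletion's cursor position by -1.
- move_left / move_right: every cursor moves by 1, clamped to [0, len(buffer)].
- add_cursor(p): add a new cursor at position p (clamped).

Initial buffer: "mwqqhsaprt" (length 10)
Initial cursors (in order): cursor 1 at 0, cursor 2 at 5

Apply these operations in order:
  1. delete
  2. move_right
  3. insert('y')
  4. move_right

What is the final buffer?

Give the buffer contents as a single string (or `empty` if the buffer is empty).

After op 1 (delete): buffer="mwqqsaprt" (len 9), cursors c1@0 c2@4, authorship .........
After op 2 (move_right): buffer="mwqqsaprt" (len 9), cursors c1@1 c2@5, authorship .........
After op 3 (insert('y')): buffer="mywqqsyaprt" (len 11), cursors c1@2 c2@7, authorship .1....2....
After op 4 (move_right): buffer="mywqqsyaprt" (len 11), cursors c1@3 c2@8, authorship .1....2....

Answer: mywqqsyaprt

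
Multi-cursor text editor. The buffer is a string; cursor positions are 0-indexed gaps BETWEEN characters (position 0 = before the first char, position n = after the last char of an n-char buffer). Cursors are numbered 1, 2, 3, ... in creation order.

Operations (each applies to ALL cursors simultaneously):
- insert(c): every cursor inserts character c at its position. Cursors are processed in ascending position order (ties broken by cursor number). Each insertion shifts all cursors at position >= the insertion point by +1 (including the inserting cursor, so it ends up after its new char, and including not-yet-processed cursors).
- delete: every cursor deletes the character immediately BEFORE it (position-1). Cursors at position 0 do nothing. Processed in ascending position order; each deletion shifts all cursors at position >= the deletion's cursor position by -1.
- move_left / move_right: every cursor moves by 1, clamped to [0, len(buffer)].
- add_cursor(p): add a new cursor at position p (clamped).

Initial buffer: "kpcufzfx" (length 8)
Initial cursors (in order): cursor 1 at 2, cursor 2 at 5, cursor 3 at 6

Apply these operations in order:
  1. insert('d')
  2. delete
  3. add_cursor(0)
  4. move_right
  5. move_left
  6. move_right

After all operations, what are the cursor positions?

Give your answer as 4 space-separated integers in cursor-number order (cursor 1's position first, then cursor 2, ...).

After op 1 (insert('d')): buffer="kpdcufdzdfx" (len 11), cursors c1@3 c2@7 c3@9, authorship ..1...2.3..
After op 2 (delete): buffer="kpcufzfx" (len 8), cursors c1@2 c2@5 c3@6, authorship ........
After op 3 (add_cursor(0)): buffer="kpcufzfx" (len 8), cursors c4@0 c1@2 c2@5 c3@6, authorship ........
After op 4 (move_right): buffer="kpcufzfx" (len 8), cursors c4@1 c1@3 c2@6 c3@7, authorship ........
After op 5 (move_left): buffer="kpcufzfx" (len 8), cursors c4@0 c1@2 c2@5 c3@6, authorship ........
After op 6 (move_right): buffer="kpcufzfx" (len 8), cursors c4@1 c1@3 c2@6 c3@7, authorship ........

Answer: 3 6 7 1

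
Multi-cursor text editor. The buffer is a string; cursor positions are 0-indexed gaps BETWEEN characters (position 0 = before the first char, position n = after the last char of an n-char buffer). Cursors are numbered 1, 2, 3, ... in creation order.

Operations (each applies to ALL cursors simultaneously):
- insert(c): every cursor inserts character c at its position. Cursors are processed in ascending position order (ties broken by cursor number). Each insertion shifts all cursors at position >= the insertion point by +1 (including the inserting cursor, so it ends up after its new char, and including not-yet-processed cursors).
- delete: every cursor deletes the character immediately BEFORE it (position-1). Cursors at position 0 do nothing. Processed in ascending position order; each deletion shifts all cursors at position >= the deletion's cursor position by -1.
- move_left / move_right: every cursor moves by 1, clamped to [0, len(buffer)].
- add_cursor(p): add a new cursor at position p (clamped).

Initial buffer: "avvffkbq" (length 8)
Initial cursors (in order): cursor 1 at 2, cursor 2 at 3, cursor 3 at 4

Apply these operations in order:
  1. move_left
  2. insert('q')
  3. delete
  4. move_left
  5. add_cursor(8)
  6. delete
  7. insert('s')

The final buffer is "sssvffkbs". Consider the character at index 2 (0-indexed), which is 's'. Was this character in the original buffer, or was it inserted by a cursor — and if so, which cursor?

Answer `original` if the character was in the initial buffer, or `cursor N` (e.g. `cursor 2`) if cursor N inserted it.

After op 1 (move_left): buffer="avvffkbq" (len 8), cursors c1@1 c2@2 c3@3, authorship ........
After op 2 (insert('q')): buffer="aqvqvqffkbq" (len 11), cursors c1@2 c2@4 c3@6, authorship .1.2.3.....
After op 3 (delete): buffer="avvffkbq" (len 8), cursors c1@1 c2@2 c3@3, authorship ........
After op 4 (move_left): buffer="avvffkbq" (len 8), cursors c1@0 c2@1 c3@2, authorship ........
After op 5 (add_cursor(8)): buffer="avvffkbq" (len 8), cursors c1@0 c2@1 c3@2 c4@8, authorship ........
After op 6 (delete): buffer="vffkb" (len 5), cursors c1@0 c2@0 c3@0 c4@5, authorship .....
After op 7 (insert('s')): buffer="sssvffkbs" (len 9), cursors c1@3 c2@3 c3@3 c4@9, authorship 123.....4
Authorship (.=original, N=cursor N): 1 2 3 . . . . . 4
Index 2: author = 3

Answer: cursor 3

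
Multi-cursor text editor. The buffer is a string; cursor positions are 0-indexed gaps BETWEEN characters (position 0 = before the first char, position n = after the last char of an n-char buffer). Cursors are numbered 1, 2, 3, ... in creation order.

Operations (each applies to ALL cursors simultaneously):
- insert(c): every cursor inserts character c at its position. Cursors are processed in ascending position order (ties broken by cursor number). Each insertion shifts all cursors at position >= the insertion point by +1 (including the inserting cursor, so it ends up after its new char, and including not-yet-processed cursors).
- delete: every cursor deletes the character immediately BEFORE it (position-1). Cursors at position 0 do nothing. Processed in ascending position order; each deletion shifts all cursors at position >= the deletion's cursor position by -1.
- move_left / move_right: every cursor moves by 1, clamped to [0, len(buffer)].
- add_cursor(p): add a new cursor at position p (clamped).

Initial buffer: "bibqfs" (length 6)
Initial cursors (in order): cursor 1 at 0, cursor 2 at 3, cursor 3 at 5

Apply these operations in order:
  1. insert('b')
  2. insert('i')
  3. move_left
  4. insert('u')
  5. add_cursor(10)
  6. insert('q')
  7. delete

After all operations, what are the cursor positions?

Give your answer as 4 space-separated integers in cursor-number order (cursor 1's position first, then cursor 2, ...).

After op 1 (insert('b')): buffer="bbibbqfbs" (len 9), cursors c1@1 c2@5 c3@8, authorship 1...2..3.
After op 2 (insert('i')): buffer="bibibbiqfbis" (len 12), cursors c1@2 c2@7 c3@11, authorship 11...22..33.
After op 3 (move_left): buffer="bibibbiqfbis" (len 12), cursors c1@1 c2@6 c3@10, authorship 11...22..33.
After op 4 (insert('u')): buffer="buibibbuiqfbuis" (len 15), cursors c1@2 c2@8 c3@13, authorship 111...222..333.
After op 5 (add_cursor(10)): buffer="buibibbuiqfbuis" (len 15), cursors c1@2 c2@8 c4@10 c3@13, authorship 111...222..333.
After op 6 (insert('q')): buffer="buqibibbuqiqqfbuqis" (len 19), cursors c1@3 c2@10 c4@13 c3@17, authorship 1111...2222.4.3333.
After op 7 (delete): buffer="buibibbuiqfbuis" (len 15), cursors c1@2 c2@8 c4@10 c3@13, authorship 111...222..333.

Answer: 2 8 13 10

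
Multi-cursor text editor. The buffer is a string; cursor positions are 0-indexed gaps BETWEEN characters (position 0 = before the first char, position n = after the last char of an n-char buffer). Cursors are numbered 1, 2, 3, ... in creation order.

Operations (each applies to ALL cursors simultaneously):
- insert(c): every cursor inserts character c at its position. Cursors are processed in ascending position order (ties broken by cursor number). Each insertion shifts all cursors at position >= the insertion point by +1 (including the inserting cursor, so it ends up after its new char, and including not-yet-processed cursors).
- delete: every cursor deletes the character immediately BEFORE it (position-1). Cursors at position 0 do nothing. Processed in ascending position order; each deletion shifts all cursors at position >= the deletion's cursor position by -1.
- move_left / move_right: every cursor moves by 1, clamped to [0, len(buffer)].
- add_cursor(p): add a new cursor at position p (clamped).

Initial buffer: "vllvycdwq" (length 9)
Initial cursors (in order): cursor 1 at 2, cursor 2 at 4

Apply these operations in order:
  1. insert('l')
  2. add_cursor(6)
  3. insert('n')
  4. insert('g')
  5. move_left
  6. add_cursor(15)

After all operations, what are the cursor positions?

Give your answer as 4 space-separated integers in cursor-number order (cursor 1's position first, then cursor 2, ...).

Answer: 4 11 11 15

Derivation:
After op 1 (insert('l')): buffer="vlllvlycdwq" (len 11), cursors c1@3 c2@6, authorship ..1..2.....
After op 2 (add_cursor(6)): buffer="vlllvlycdwq" (len 11), cursors c1@3 c2@6 c3@6, authorship ..1..2.....
After op 3 (insert('n')): buffer="vllnlvlnnycdwq" (len 14), cursors c1@4 c2@9 c3@9, authorship ..11..223.....
After op 4 (insert('g')): buffer="vllnglvlnnggycdwq" (len 17), cursors c1@5 c2@12 c3@12, authorship ..111..22323.....
After op 5 (move_left): buffer="vllnglvlnnggycdwq" (len 17), cursors c1@4 c2@11 c3@11, authorship ..111..22323.....
After op 6 (add_cursor(15)): buffer="vllnglvlnnggycdwq" (len 17), cursors c1@4 c2@11 c3@11 c4@15, authorship ..111..22323.....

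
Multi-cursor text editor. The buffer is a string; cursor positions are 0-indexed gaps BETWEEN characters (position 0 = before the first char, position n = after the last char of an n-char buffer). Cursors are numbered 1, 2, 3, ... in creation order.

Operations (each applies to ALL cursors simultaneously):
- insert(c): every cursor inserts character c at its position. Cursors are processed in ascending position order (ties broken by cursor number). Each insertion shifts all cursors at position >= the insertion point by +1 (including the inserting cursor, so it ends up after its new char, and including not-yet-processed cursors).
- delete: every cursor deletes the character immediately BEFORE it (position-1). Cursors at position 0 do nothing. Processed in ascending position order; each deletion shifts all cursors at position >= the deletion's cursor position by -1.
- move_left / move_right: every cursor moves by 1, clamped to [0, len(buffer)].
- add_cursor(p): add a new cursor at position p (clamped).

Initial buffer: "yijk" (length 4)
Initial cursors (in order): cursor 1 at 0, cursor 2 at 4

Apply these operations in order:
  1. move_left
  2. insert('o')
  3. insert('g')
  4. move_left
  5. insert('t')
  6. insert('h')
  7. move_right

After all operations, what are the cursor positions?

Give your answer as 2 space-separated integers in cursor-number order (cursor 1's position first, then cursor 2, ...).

Answer: 4 11

Derivation:
After op 1 (move_left): buffer="yijk" (len 4), cursors c1@0 c2@3, authorship ....
After op 2 (insert('o')): buffer="oyijok" (len 6), cursors c1@1 c2@5, authorship 1...2.
After op 3 (insert('g')): buffer="ogyijogk" (len 8), cursors c1@2 c2@7, authorship 11...22.
After op 4 (move_left): buffer="ogyijogk" (len 8), cursors c1@1 c2@6, authorship 11...22.
After op 5 (insert('t')): buffer="otgyijotgk" (len 10), cursors c1@2 c2@8, authorship 111...222.
After op 6 (insert('h')): buffer="othgyijothgk" (len 12), cursors c1@3 c2@10, authorship 1111...2222.
After op 7 (move_right): buffer="othgyijothgk" (len 12), cursors c1@4 c2@11, authorship 1111...2222.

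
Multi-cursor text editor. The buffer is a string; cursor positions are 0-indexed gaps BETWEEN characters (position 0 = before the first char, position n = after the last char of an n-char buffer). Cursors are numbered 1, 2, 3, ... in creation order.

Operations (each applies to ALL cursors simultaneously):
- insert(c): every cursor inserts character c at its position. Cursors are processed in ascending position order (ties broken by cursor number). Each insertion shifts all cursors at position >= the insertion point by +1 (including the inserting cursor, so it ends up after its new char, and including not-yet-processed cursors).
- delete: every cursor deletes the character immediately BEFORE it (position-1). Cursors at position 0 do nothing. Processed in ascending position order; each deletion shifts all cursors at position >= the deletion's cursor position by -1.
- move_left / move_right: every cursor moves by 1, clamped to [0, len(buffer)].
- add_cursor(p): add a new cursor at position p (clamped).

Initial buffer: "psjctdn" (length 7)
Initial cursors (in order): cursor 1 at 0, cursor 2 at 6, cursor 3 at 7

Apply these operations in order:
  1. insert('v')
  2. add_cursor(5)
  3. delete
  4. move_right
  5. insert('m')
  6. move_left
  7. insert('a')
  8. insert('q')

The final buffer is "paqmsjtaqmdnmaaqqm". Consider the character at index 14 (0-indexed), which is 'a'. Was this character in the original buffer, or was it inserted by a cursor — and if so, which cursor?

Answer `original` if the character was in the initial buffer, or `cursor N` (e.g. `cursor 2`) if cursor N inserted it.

After op 1 (insert('v')): buffer="vpsjctdvnv" (len 10), cursors c1@1 c2@8 c3@10, authorship 1......2.3
After op 2 (add_cursor(5)): buffer="vpsjctdvnv" (len 10), cursors c1@1 c4@5 c2@8 c3@10, authorship 1......2.3
After op 3 (delete): buffer="psjtdn" (len 6), cursors c1@0 c4@3 c2@5 c3@6, authorship ......
After op 4 (move_right): buffer="psjtdn" (len 6), cursors c1@1 c4@4 c2@6 c3@6, authorship ......
After op 5 (insert('m')): buffer="pmsjtmdnmm" (len 10), cursors c1@2 c4@6 c2@10 c3@10, authorship .1...4..23
After op 6 (move_left): buffer="pmsjtmdnmm" (len 10), cursors c1@1 c4@5 c2@9 c3@9, authorship .1...4..23
After op 7 (insert('a')): buffer="pamsjtamdnmaam" (len 14), cursors c1@2 c4@7 c2@13 c3@13, authorship .11...44..2233
After op 8 (insert('q')): buffer="paqmsjtaqmdnmaaqqm" (len 18), cursors c1@3 c4@9 c2@17 c3@17, authorship .111...444..223233
Authorship (.=original, N=cursor N): . 1 1 1 . . . 4 4 4 . . 2 2 3 2 3 3
Index 14: author = 3

Answer: cursor 3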